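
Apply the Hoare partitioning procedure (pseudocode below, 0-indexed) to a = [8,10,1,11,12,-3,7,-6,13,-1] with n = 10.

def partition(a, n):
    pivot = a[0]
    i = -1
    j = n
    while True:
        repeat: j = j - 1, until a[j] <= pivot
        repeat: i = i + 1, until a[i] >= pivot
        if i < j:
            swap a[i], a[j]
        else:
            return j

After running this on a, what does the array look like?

pivot = a[0] = 8; i = -1, j = 10
j→9 (a[9]=-1≤8), i→0 (a[0]=8≥8); i<j, swap → [-1,10,1,11,12,-3,7,-6,13,8]
j→7 (a[7]=-6≤8), i→1 (a[1]=10≥8); i<j, swap → [-1,-6,1,11,12,-3,7,10,13,8]
j→6 (a[6]=7≤8), i→3 (a[3]=11≥8); i<j, swap → [-1,-6,1,7,12,-3,11,10,13,8]
j→5 (a[5]=-3≤8), i→4 (a[4]=12≥8); i<j, swap → [-1,-6,1,7,-3,12,11,10,13,8]
j→4, i→5; i≥j, return j=4. a = [-1,-6,1,7,-3,12,11,10,13,8]

[-1,-6,1,7,-3,12,11,10,13,8]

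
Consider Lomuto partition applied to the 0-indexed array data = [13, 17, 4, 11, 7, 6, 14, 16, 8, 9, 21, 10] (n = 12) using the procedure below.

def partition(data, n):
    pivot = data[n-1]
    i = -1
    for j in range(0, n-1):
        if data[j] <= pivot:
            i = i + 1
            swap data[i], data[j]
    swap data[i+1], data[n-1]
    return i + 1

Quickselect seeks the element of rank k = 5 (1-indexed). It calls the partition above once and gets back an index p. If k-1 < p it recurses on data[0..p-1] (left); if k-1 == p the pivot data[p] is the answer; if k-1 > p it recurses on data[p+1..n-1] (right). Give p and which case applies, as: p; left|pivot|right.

5; left

pivot = data[11] = 10; i = -1
j=0: data[0]=13 > 10 → no swap
j=1: data[1]=17 > 10 → no swap
j=2: data[2]=4 ≤ 10 → i=0, swap data[0],data[2] → [4, 17, 13, 11, 7, 6, 14, 16, 8, 9, 21, 10]
j=3: data[3]=11 > 10 → no swap
j=4: data[4]=7 ≤ 10 → i=1, swap data[1],data[4] → [4, 7, 13, 11, 17, 6, 14, 16, 8, 9, 21, 10]
j=5: data[5]=6 ≤ 10 → i=2, swap data[2],data[5] → [4, 7, 6, 11, 17, 13, 14, 16, 8, 9, 21, 10]
j=6: data[6]=14 > 10 → no swap
j=7: data[7]=16 > 10 → no swap
j=8: data[8]=8 ≤ 10 → i=3, swap data[3],data[8] → [4, 7, 6, 8, 17, 13, 14, 16, 11, 9, 21, 10]
j=9: data[9]=9 ≤ 10 → i=4, swap data[4],data[9] → [4, 7, 6, 8, 9, 13, 14, 16, 11, 17, 21, 10]
j=10: data[10]=21 > 10 → no swap
final swap data[5],data[11] → [4, 7, 6, 8, 9, 10, 14, 16, 11, 17, 21, 13]; return 5
p = 5; k-1 = 4 < 5 ⇒ left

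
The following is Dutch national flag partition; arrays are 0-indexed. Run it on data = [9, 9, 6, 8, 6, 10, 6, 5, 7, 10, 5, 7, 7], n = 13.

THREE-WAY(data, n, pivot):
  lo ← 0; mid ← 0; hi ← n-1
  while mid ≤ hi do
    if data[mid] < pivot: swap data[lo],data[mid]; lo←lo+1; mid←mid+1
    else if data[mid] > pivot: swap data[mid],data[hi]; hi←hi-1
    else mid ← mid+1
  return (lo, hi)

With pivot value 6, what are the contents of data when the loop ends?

pivot = 6; lo=0, mid=0, hi=12
data[mid]=9>6: swap data[0],data[12]; hi=11 → [7, 9, 6, 8, 6, 10, 6, 5, 7, 10, 5, 7, 9]
data[mid]=7>6: swap data[0],data[11]; hi=10 → [7, 9, 6, 8, 6, 10, 6, 5, 7, 10, 5, 7, 9]
data[mid]=7>6: swap data[0],data[10]; hi=9 → [5, 9, 6, 8, 6, 10, 6, 5, 7, 10, 7, 7, 9]
data[mid]=5<6: swap data[0],data[0]; lo=1,mid=1 → [5, 9, 6, 8, 6, 10, 6, 5, 7, 10, 7, 7, 9]
data[mid]=9>6: swap data[1],data[9]; hi=8 → [5, 10, 6, 8, 6, 10, 6, 5, 7, 9, 7, 7, 9]
data[mid]=10>6: swap data[1],data[8]; hi=7 → [5, 7, 6, 8, 6, 10, 6, 5, 10, 9, 7, 7, 9]
data[mid]=7>6: swap data[1],data[7]; hi=6 → [5, 5, 6, 8, 6, 10, 6, 7, 10, 9, 7, 7, 9]
data[mid]=5<6: swap data[1],data[1]; lo=2,mid=2 → [5, 5, 6, 8, 6, 10, 6, 7, 10, 9, 7, 7, 9]
data[mid]=6=6: mid=3
data[mid]=8>6: swap data[3],data[6]; hi=5 → [5, 5, 6, 6, 6, 10, 8, 7, 10, 9, 7, 7, 9]
data[mid]=6=6: mid=4
data[mid]=6=6: mid=5
data[mid]=10>6: swap data[5],data[5]; hi=4 → [5, 5, 6, 6, 6, 10, 8, 7, 10, 9, 7, 7, 9]
end: lo=2, hi=4; data = [5, 5, 6, 6, 6, 10, 8, 7, 10, 9, 7, 7, 9]

[5, 5, 6, 6, 6, 10, 8, 7, 10, 9, 7, 7, 9]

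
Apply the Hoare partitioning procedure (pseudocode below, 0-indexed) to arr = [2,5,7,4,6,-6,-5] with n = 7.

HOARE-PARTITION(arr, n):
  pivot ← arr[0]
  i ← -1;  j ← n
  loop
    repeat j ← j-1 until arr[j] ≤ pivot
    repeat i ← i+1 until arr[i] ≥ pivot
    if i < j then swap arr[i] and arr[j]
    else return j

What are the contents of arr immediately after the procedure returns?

[-5,-6,7,4,6,5,2]

pivot=2
j stops at 6 (-5), i stops at 0 (2); swap ⇒ [-5,5,7,4,6,-6,2]
j stops at 5 (-6), i stops at 1 (5); swap ⇒ [-5,-6,7,4,6,5,2]
j stops at 1, i stops at 2; i≥j ⇒ return 1. arr=[-5,-6,7,4,6,5,2]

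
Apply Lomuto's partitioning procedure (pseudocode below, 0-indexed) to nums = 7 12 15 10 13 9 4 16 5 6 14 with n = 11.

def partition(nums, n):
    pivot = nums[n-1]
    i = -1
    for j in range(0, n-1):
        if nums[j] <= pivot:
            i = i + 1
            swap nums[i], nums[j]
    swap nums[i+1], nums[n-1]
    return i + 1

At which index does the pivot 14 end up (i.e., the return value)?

8

pivot=14, i=-1
j=0: 7≤14, i=0, swap(0,0) ⇒ 7 12 15 10 13 9 4 16 5 6 14
j=1: 12≤14, i=1, swap(1,1) ⇒ 7 12 15 10 13 9 4 16 5 6 14
j=2: 15>14, skip
j=3: 10≤14, i=2, swap(2,3) ⇒ 7 12 10 15 13 9 4 16 5 6 14
j=4: 13≤14, i=3, swap(3,4) ⇒ 7 12 10 13 15 9 4 16 5 6 14
j=5: 9≤14, i=4, swap(4,5) ⇒ 7 12 10 13 9 15 4 16 5 6 14
j=6: 4≤14, i=5, swap(5,6) ⇒ 7 12 10 13 9 4 15 16 5 6 14
j=7: 16>14, skip
j=8: 5≤14, i=6, swap(6,8) ⇒ 7 12 10 13 9 4 5 16 15 6 14
j=9: 6≤14, i=7, swap(7,9) ⇒ 7 12 10 13 9 4 5 6 15 16 14
swap(8,10) ⇒ 7 12 10 13 9 4 5 6 14 16 15; return 8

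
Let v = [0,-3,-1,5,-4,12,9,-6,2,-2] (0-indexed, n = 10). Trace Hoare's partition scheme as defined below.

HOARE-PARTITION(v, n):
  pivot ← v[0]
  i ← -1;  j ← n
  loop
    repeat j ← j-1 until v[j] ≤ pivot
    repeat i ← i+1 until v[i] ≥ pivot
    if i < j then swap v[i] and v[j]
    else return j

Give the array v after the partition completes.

[-2,-3,-1,-6,-4,12,9,5,2,0]

pivot=0
j stops at 9 (-2), i stops at 0 (0); swap ⇒ [-2,-3,-1,5,-4,12,9,-6,2,0]
j stops at 7 (-6), i stops at 3 (5); swap ⇒ [-2,-3,-1,-6,-4,12,9,5,2,0]
j stops at 4, i stops at 5; i≥j ⇒ return 4. v=[-2,-3,-1,-6,-4,12,9,5,2,0]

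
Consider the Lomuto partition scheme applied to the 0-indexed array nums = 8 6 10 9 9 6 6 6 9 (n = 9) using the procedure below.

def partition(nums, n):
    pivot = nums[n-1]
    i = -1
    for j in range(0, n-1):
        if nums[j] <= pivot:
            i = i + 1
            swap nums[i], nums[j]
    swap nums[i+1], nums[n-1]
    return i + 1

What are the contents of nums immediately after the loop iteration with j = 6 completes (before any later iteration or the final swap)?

8 6 9 9 6 6 10 6 9

pivot=9, i=-1
j=0: 8≤9, i=0, swap(0,0) ⇒ 8 6 10 9 9 6 6 6 9
j=1: 6≤9, i=1, swap(1,1) ⇒ 8 6 10 9 9 6 6 6 9
j=2: 10>9, skip
j=3: 9≤9, i=2, swap(2,3) ⇒ 8 6 9 10 9 6 6 6 9
j=4: 9≤9, i=3, swap(3,4) ⇒ 8 6 9 9 10 6 6 6 9
j=5: 6≤9, i=4, swap(4,5) ⇒ 8 6 9 9 6 10 6 6 9
j=6: 6≤9, i=5, swap(5,6) ⇒ 8 6 9 9 6 6 10 6 9
(after j=6) nums = 8 6 9 9 6 6 10 6 9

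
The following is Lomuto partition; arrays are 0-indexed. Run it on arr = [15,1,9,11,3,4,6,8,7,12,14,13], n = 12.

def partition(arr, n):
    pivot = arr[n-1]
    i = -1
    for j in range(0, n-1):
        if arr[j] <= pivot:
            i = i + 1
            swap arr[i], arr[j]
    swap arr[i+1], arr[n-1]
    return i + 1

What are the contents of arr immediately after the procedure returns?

[1,9,11,3,4,6,8,7,12,13,14,15]

pivot=13, i=-1
j=0: 15>13, skip
j=1: 1≤13, i=0, swap(0,1) ⇒ [1,15,9,11,3,4,6,8,7,12,14,13]
j=2: 9≤13, i=1, swap(1,2) ⇒ [1,9,15,11,3,4,6,8,7,12,14,13]
j=3: 11≤13, i=2, swap(2,3) ⇒ [1,9,11,15,3,4,6,8,7,12,14,13]
j=4: 3≤13, i=3, swap(3,4) ⇒ [1,9,11,3,15,4,6,8,7,12,14,13]
j=5: 4≤13, i=4, swap(4,5) ⇒ [1,9,11,3,4,15,6,8,7,12,14,13]
j=6: 6≤13, i=5, swap(5,6) ⇒ [1,9,11,3,4,6,15,8,7,12,14,13]
j=7: 8≤13, i=6, swap(6,7) ⇒ [1,9,11,3,4,6,8,15,7,12,14,13]
j=8: 7≤13, i=7, swap(7,8) ⇒ [1,9,11,3,4,6,8,7,15,12,14,13]
j=9: 12≤13, i=8, swap(8,9) ⇒ [1,9,11,3,4,6,8,7,12,15,14,13]
j=10: 14>13, skip
swap(9,11) ⇒ [1,9,11,3,4,6,8,7,12,13,14,15]; return 9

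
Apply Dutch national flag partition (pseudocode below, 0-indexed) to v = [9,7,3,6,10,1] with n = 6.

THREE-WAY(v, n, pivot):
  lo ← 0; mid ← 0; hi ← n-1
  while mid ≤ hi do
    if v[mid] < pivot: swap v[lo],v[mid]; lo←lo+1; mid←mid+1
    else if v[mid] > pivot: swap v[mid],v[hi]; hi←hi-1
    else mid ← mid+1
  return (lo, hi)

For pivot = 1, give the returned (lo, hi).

(0, 0)

pivot = 1; lo=0, mid=0, hi=5
v[mid]=9>1: swap v[0],v[5]; hi=4 → [1,7,3,6,10,9]
v[mid]=1=1: mid=1
v[mid]=7>1: swap v[1],v[4]; hi=3 → [1,10,3,6,7,9]
v[mid]=10>1: swap v[1],v[3]; hi=2 → [1,6,3,10,7,9]
v[mid]=6>1: swap v[1],v[2]; hi=1 → [1,3,6,10,7,9]
v[mid]=3>1: swap v[1],v[1]; hi=0 → [1,3,6,10,7,9]
end: lo=0, hi=0; v = [1,3,6,10,7,9]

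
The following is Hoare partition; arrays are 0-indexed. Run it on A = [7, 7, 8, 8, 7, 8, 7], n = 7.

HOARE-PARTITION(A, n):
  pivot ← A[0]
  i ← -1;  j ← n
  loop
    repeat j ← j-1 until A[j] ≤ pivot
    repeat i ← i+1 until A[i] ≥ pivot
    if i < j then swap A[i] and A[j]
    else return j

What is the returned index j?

1

pivot = A[0] = 7; i = -1, j = 7
j→6 (A[6]=7≤7), i→0 (A[0]=7≥7); i<j, swap → [7, 7, 8, 8, 7, 8, 7]
j→4 (A[4]=7≤7), i→1 (A[1]=7≥7); i<j, swap → [7, 7, 8, 8, 7, 8, 7]
j→1, i→2; i≥j, return j=1. A = [7, 7, 8, 8, 7, 8, 7]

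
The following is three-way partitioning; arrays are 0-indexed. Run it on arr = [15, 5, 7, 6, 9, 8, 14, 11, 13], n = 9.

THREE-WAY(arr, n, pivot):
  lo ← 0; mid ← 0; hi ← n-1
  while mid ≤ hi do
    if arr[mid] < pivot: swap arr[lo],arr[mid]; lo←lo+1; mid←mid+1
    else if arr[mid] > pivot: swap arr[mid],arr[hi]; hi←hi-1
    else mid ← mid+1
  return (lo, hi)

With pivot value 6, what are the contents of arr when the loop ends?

[5, 6, 7, 9, 8, 14, 11, 13, 15]

pivot = 6; lo=0, mid=0, hi=8
arr[mid]=15>6: swap arr[0],arr[8]; hi=7 → [13, 5, 7, 6, 9, 8, 14, 11, 15]
arr[mid]=13>6: swap arr[0],arr[7]; hi=6 → [11, 5, 7, 6, 9, 8, 14, 13, 15]
arr[mid]=11>6: swap arr[0],arr[6]; hi=5 → [14, 5, 7, 6, 9, 8, 11, 13, 15]
arr[mid]=14>6: swap arr[0],arr[5]; hi=4 → [8, 5, 7, 6, 9, 14, 11, 13, 15]
arr[mid]=8>6: swap arr[0],arr[4]; hi=3 → [9, 5, 7, 6, 8, 14, 11, 13, 15]
arr[mid]=9>6: swap arr[0],arr[3]; hi=2 → [6, 5, 7, 9, 8, 14, 11, 13, 15]
arr[mid]=6=6: mid=1
arr[mid]=5<6: swap arr[0],arr[1]; lo=1,mid=2 → [5, 6, 7, 9, 8, 14, 11, 13, 15]
arr[mid]=7>6: swap arr[2],arr[2]; hi=1 → [5, 6, 7, 9, 8, 14, 11, 13, 15]
end: lo=1, hi=1; arr = [5, 6, 7, 9, 8, 14, 11, 13, 15]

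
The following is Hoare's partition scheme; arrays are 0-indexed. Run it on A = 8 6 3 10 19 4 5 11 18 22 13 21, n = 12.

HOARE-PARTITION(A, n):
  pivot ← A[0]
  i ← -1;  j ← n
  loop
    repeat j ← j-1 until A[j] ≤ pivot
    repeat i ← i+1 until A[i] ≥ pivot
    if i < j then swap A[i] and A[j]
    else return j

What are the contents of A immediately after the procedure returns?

5 6 3 4 19 10 8 11 18 22 13 21

pivot=8
j stops at 6 (5), i stops at 0 (8); swap ⇒ 5 6 3 10 19 4 8 11 18 22 13 21
j stops at 5 (4), i stops at 3 (10); swap ⇒ 5 6 3 4 19 10 8 11 18 22 13 21
j stops at 3, i stops at 4; i≥j ⇒ return 3. A=5 6 3 4 19 10 8 11 18 22 13 21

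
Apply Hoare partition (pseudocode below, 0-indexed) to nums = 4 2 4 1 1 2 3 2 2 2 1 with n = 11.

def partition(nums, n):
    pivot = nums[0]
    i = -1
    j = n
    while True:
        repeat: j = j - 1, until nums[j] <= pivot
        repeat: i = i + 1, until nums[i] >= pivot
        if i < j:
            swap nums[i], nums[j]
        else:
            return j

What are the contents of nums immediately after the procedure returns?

pivot=4
j stops at 10 (1), i stops at 0 (4); swap ⇒ 1 2 4 1 1 2 3 2 2 2 4
j stops at 9 (2), i stops at 2 (4); swap ⇒ 1 2 2 1 1 2 3 2 2 4 4
j stops at 8, i stops at 9; i≥j ⇒ return 8. nums=1 2 2 1 1 2 3 2 2 4 4

1 2 2 1 1 2 3 2 2 4 4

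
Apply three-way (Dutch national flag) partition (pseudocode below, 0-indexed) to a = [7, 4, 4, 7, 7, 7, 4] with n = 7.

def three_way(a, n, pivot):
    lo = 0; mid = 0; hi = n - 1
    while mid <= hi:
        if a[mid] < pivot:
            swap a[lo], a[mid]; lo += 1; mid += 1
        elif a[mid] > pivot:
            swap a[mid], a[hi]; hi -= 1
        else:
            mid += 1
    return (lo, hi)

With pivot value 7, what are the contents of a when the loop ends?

[4, 4, 4, 7, 7, 7, 7]

pivot = 7; lo=0, mid=0, hi=6
a[mid]=7=7: mid=1
a[mid]=4<7: swap a[0],a[1]; lo=1,mid=2 → [4, 7, 4, 7, 7, 7, 4]
a[mid]=4<7: swap a[1],a[2]; lo=2,mid=3 → [4, 4, 7, 7, 7, 7, 4]
a[mid]=7=7: mid=4
a[mid]=7=7: mid=5
a[mid]=7=7: mid=6
a[mid]=4<7: swap a[2],a[6]; lo=3,mid=7 → [4, 4, 4, 7, 7, 7, 7]
end: lo=3, hi=6; a = [4, 4, 4, 7, 7, 7, 7]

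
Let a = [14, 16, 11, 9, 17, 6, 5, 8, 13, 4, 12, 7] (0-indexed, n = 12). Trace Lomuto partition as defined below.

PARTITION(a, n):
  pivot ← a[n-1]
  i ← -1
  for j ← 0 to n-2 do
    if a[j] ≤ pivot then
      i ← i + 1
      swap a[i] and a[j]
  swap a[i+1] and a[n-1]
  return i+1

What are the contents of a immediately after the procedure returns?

[6, 5, 4, 7, 17, 14, 16, 8, 13, 11, 12, 9]

pivot=7, i=-1
j=0: 14>7, skip
j=1: 16>7, skip
j=2: 11>7, skip
j=3: 9>7, skip
j=4: 17>7, skip
j=5: 6≤7, i=0, swap(0,5) ⇒ [6, 16, 11, 9, 17, 14, 5, 8, 13, 4, 12, 7]
j=6: 5≤7, i=1, swap(1,6) ⇒ [6, 5, 11, 9, 17, 14, 16, 8, 13, 4, 12, 7]
j=7: 8>7, skip
j=8: 13>7, skip
j=9: 4≤7, i=2, swap(2,9) ⇒ [6, 5, 4, 9, 17, 14, 16, 8, 13, 11, 12, 7]
j=10: 12>7, skip
swap(3,11) ⇒ [6, 5, 4, 7, 17, 14, 16, 8, 13, 11, 12, 9]; return 3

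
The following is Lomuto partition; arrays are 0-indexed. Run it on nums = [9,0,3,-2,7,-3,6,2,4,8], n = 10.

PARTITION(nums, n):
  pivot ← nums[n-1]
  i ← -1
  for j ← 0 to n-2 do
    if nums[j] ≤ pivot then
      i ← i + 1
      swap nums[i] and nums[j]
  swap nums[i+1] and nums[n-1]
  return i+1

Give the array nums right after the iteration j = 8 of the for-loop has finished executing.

[0,3,-2,7,-3,6,2,4,9,8]

pivot = nums[9] = 8; i = -1
j=0: nums[0]=9 > 8 → no swap
j=1: nums[1]=0 ≤ 8 → i=0, swap nums[0],nums[1] → [0,9,3,-2,7,-3,6,2,4,8]
j=2: nums[2]=3 ≤ 8 → i=1, swap nums[1],nums[2] → [0,3,9,-2,7,-3,6,2,4,8]
j=3: nums[3]=-2 ≤ 8 → i=2, swap nums[2],nums[3] → [0,3,-2,9,7,-3,6,2,4,8]
j=4: nums[4]=7 ≤ 8 → i=3, swap nums[3],nums[4] → [0,3,-2,7,9,-3,6,2,4,8]
j=5: nums[5]=-3 ≤ 8 → i=4, swap nums[4],nums[5] → [0,3,-2,7,-3,9,6,2,4,8]
j=6: nums[6]=6 ≤ 8 → i=5, swap nums[5],nums[6] → [0,3,-2,7,-3,6,9,2,4,8]
j=7: nums[7]=2 ≤ 8 → i=6, swap nums[6],nums[7] → [0,3,-2,7,-3,6,2,9,4,8]
j=8: nums[8]=4 ≤ 8 → i=7, swap nums[7],nums[8] → [0,3,-2,7,-3,6,2,4,9,8]
(after j=8) nums = [0,3,-2,7,-3,6,2,4,9,8]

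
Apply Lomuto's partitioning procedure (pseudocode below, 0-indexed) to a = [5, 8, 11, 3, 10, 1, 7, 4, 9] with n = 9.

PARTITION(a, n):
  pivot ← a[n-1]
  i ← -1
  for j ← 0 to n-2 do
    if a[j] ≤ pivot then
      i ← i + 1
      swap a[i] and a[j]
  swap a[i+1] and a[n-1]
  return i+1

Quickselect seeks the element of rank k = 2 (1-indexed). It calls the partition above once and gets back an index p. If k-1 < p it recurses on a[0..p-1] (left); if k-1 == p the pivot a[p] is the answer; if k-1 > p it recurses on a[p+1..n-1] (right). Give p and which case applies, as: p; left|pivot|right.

pivot=9, i=-1
j=0: 5≤9, i=0, swap(0,0) ⇒ [5, 8, 11, 3, 10, 1, 7, 4, 9]
j=1: 8≤9, i=1, swap(1,1) ⇒ [5, 8, 11, 3, 10, 1, 7, 4, 9]
j=2: 11>9, skip
j=3: 3≤9, i=2, swap(2,3) ⇒ [5, 8, 3, 11, 10, 1, 7, 4, 9]
j=4: 10>9, skip
j=5: 1≤9, i=3, swap(3,5) ⇒ [5, 8, 3, 1, 10, 11, 7, 4, 9]
j=6: 7≤9, i=4, swap(4,6) ⇒ [5, 8, 3, 1, 7, 11, 10, 4, 9]
j=7: 4≤9, i=5, swap(5,7) ⇒ [5, 8, 3, 1, 7, 4, 10, 11, 9]
swap(6,8) ⇒ [5, 8, 3, 1, 7, 4, 9, 11, 10]; return 6
p = 6; k-1 = 1 < 6 ⇒ left

6; left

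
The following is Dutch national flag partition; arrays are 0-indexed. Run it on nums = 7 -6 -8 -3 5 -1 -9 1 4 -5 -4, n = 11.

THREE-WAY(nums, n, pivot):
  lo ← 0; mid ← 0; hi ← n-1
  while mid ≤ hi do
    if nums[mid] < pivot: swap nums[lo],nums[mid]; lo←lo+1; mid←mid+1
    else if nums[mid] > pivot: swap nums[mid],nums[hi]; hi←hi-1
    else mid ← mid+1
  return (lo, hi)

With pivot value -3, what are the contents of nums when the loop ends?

-4 -6 -8 -5 -9 -3 1 4 -1 5 7

lo=0 mid=0 hi=10
7>-3: swap(0,10), hi=9 ⇒ -4 -6 -8 -3 5 -1 -9 1 4 -5 7
-4<-3: swap(0,0), lo=1 mid=1 ⇒ -4 -6 -8 -3 5 -1 -9 1 4 -5 7
-6<-3: swap(1,1), lo=2 mid=2 ⇒ -4 -6 -8 -3 5 -1 -9 1 4 -5 7
-8<-3: swap(2,2), lo=3 mid=3 ⇒ -4 -6 -8 -3 5 -1 -9 1 4 -5 7
-3=-3: mid=4
5>-3: swap(4,9), hi=8 ⇒ -4 -6 -8 -3 -5 -1 -9 1 4 5 7
-5<-3: swap(3,4), lo=4 mid=5 ⇒ -4 -6 -8 -5 -3 -1 -9 1 4 5 7
-1>-3: swap(5,8), hi=7 ⇒ -4 -6 -8 -5 -3 4 -9 1 -1 5 7
4>-3: swap(5,7), hi=6 ⇒ -4 -6 -8 -5 -3 1 -9 4 -1 5 7
1>-3: swap(5,6), hi=5 ⇒ -4 -6 -8 -5 -3 -9 1 4 -1 5 7
-9<-3: swap(4,5), lo=5 mid=6 ⇒ -4 -6 -8 -5 -9 -3 1 4 -1 5 7
done. lo=5 hi=5; nums=-4 -6 -8 -5 -9 -3 1 4 -1 5 7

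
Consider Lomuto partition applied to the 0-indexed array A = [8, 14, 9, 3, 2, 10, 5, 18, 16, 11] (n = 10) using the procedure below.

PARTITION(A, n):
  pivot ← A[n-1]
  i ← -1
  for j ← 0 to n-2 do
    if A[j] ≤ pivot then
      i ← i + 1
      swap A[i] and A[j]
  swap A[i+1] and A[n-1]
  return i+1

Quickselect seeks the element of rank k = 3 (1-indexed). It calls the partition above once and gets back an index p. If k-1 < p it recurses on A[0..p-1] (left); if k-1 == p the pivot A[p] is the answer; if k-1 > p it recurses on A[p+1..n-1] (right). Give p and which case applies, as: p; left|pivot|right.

6; left

pivot=11, i=-1
j=0: 8≤11, i=0, swap(0,0) ⇒ [8, 14, 9, 3, 2, 10, 5, 18, 16, 11]
j=1: 14>11, skip
j=2: 9≤11, i=1, swap(1,2) ⇒ [8, 9, 14, 3, 2, 10, 5, 18, 16, 11]
j=3: 3≤11, i=2, swap(2,3) ⇒ [8, 9, 3, 14, 2, 10, 5, 18, 16, 11]
j=4: 2≤11, i=3, swap(3,4) ⇒ [8, 9, 3, 2, 14, 10, 5, 18, 16, 11]
j=5: 10≤11, i=4, swap(4,5) ⇒ [8, 9, 3, 2, 10, 14, 5, 18, 16, 11]
j=6: 5≤11, i=5, swap(5,6) ⇒ [8, 9, 3, 2, 10, 5, 14, 18, 16, 11]
j=7: 18>11, skip
j=8: 16>11, skip
swap(6,9) ⇒ [8, 9, 3, 2, 10, 5, 11, 18, 16, 14]; return 6
p = 6; k-1 = 2 < 6 ⇒ left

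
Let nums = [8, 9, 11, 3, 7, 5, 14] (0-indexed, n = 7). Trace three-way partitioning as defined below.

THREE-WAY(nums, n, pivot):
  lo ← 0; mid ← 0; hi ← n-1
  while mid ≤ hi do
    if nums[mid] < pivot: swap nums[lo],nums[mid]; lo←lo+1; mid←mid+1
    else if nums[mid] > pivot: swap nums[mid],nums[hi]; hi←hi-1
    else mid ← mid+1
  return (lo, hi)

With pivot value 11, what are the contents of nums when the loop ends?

[8, 9, 3, 7, 5, 11, 14]

pivot = 11; lo=0, mid=0, hi=6
nums[mid]=8<11: swap nums[0],nums[0]; lo=1,mid=1 → [8, 9, 11, 3, 7, 5, 14]
nums[mid]=9<11: swap nums[1],nums[1]; lo=2,mid=2 → [8, 9, 11, 3, 7, 5, 14]
nums[mid]=11=11: mid=3
nums[mid]=3<11: swap nums[2],nums[3]; lo=3,mid=4 → [8, 9, 3, 11, 7, 5, 14]
nums[mid]=7<11: swap nums[3],nums[4]; lo=4,mid=5 → [8, 9, 3, 7, 11, 5, 14]
nums[mid]=5<11: swap nums[4],nums[5]; lo=5,mid=6 → [8, 9, 3, 7, 5, 11, 14]
nums[mid]=14>11: swap nums[6],nums[6]; hi=5 → [8, 9, 3, 7, 5, 11, 14]
end: lo=5, hi=5; nums = [8, 9, 3, 7, 5, 11, 14]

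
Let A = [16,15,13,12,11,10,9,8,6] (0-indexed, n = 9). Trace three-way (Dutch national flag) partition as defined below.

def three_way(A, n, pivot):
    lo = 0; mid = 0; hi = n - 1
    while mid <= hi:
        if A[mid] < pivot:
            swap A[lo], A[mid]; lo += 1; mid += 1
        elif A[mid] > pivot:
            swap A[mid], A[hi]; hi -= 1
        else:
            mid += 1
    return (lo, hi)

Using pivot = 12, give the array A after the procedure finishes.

[6,8,9,11,10,12,13,15,16]

lo=0 mid=0 hi=8
16>12: swap(0,8), hi=7 ⇒ [6,15,13,12,11,10,9,8,16]
6<12: swap(0,0), lo=1 mid=1 ⇒ [6,15,13,12,11,10,9,8,16]
15>12: swap(1,7), hi=6 ⇒ [6,8,13,12,11,10,9,15,16]
8<12: swap(1,1), lo=2 mid=2 ⇒ [6,8,13,12,11,10,9,15,16]
13>12: swap(2,6), hi=5 ⇒ [6,8,9,12,11,10,13,15,16]
9<12: swap(2,2), lo=3 mid=3 ⇒ [6,8,9,12,11,10,13,15,16]
12=12: mid=4
11<12: swap(3,4), lo=4 mid=5 ⇒ [6,8,9,11,12,10,13,15,16]
10<12: swap(4,5), lo=5 mid=6 ⇒ [6,8,9,11,10,12,13,15,16]
done. lo=5 hi=5; A=[6,8,9,11,10,12,13,15,16]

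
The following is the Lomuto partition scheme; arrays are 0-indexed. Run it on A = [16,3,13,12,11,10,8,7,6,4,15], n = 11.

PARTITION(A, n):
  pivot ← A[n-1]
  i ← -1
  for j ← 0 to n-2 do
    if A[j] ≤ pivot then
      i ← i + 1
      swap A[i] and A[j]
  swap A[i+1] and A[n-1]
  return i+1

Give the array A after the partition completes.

pivot=15, i=-1
j=0: 16>15, skip
j=1: 3≤15, i=0, swap(0,1) ⇒ [3,16,13,12,11,10,8,7,6,4,15]
j=2: 13≤15, i=1, swap(1,2) ⇒ [3,13,16,12,11,10,8,7,6,4,15]
j=3: 12≤15, i=2, swap(2,3) ⇒ [3,13,12,16,11,10,8,7,6,4,15]
j=4: 11≤15, i=3, swap(3,4) ⇒ [3,13,12,11,16,10,8,7,6,4,15]
j=5: 10≤15, i=4, swap(4,5) ⇒ [3,13,12,11,10,16,8,7,6,4,15]
j=6: 8≤15, i=5, swap(5,6) ⇒ [3,13,12,11,10,8,16,7,6,4,15]
j=7: 7≤15, i=6, swap(6,7) ⇒ [3,13,12,11,10,8,7,16,6,4,15]
j=8: 6≤15, i=7, swap(7,8) ⇒ [3,13,12,11,10,8,7,6,16,4,15]
j=9: 4≤15, i=8, swap(8,9) ⇒ [3,13,12,11,10,8,7,6,4,16,15]
swap(9,10) ⇒ [3,13,12,11,10,8,7,6,4,15,16]; return 9

[3,13,12,11,10,8,7,6,4,15,16]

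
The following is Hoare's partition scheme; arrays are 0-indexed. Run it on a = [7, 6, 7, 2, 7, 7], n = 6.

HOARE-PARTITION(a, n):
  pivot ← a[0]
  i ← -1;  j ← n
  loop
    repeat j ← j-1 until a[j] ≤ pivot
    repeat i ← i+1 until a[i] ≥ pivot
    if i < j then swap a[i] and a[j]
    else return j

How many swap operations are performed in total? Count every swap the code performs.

2

pivot=7
j stops at 5 (7), i stops at 0 (7); swap ⇒ [7, 6, 7, 2, 7, 7]
j stops at 4 (7), i stops at 2 (7); swap ⇒ [7, 6, 7, 2, 7, 7]
j stops at 3, i stops at 4; i≥j ⇒ return 3. a=[7, 6, 7, 2, 7, 7]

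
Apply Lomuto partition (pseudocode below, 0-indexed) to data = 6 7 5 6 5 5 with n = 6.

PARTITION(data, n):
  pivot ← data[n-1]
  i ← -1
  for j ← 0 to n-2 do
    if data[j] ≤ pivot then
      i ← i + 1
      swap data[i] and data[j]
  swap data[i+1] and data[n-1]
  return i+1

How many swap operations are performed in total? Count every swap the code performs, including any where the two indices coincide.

3

pivot = data[5] = 5; i = -1
j=0: data[0]=6 > 5 → no swap
j=1: data[1]=7 > 5 → no swap
j=2: data[2]=5 ≤ 5 → i=0, swap data[0],data[2] → 5 7 6 6 5 5
j=3: data[3]=6 > 5 → no swap
j=4: data[4]=5 ≤ 5 → i=1, swap data[1],data[4] → 5 5 6 6 7 5
final swap data[2],data[5] → 5 5 5 6 7 6; return 2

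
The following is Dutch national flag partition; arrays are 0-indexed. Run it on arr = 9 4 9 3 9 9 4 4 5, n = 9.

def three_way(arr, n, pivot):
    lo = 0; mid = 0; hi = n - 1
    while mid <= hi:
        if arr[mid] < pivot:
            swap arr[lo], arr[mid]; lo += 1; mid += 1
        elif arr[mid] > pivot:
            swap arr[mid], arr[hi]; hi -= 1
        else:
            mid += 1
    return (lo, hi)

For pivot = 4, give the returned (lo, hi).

lo=0 mid=0 hi=8
9>4: swap(0,8), hi=7 ⇒ 5 4 9 3 9 9 4 4 9
5>4: swap(0,7), hi=6 ⇒ 4 4 9 3 9 9 4 5 9
4=4: mid=1
4=4: mid=2
9>4: swap(2,6), hi=5 ⇒ 4 4 4 3 9 9 9 5 9
4=4: mid=3
3<4: swap(0,3), lo=1 mid=4 ⇒ 3 4 4 4 9 9 9 5 9
9>4: swap(4,5), hi=4 ⇒ 3 4 4 4 9 9 9 5 9
9>4: swap(4,4), hi=3 ⇒ 3 4 4 4 9 9 9 5 9
done. lo=1 hi=3; arr=3 4 4 4 9 9 9 5 9

(1, 3)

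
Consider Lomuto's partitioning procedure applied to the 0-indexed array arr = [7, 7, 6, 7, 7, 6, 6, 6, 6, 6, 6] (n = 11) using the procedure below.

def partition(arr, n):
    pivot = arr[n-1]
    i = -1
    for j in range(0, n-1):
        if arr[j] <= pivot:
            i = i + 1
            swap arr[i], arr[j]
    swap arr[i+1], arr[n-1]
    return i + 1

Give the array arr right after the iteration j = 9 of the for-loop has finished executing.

pivot=6, i=-1
j=0: 7>6, skip
j=1: 7>6, skip
j=2: 6≤6, i=0, swap(0,2) ⇒ [6, 7, 7, 7, 7, 6, 6, 6, 6, 6, 6]
j=3: 7>6, skip
j=4: 7>6, skip
j=5: 6≤6, i=1, swap(1,5) ⇒ [6, 6, 7, 7, 7, 7, 6, 6, 6, 6, 6]
j=6: 6≤6, i=2, swap(2,6) ⇒ [6, 6, 6, 7, 7, 7, 7, 6, 6, 6, 6]
j=7: 6≤6, i=3, swap(3,7) ⇒ [6, 6, 6, 6, 7, 7, 7, 7, 6, 6, 6]
j=8: 6≤6, i=4, swap(4,8) ⇒ [6, 6, 6, 6, 6, 7, 7, 7, 7, 6, 6]
j=9: 6≤6, i=5, swap(5,9) ⇒ [6, 6, 6, 6, 6, 6, 7, 7, 7, 7, 6]
(after j=9) arr = [6, 6, 6, 6, 6, 6, 7, 7, 7, 7, 6]

[6, 6, 6, 6, 6, 6, 7, 7, 7, 7, 6]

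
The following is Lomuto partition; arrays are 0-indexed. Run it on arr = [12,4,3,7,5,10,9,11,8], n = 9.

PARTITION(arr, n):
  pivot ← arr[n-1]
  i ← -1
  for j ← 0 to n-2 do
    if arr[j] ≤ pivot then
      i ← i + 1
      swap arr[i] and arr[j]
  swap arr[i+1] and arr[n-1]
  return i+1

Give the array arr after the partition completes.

[4,3,7,5,8,10,9,11,12]

pivot = arr[8] = 8; i = -1
j=0: arr[0]=12 > 8 → no swap
j=1: arr[1]=4 ≤ 8 → i=0, swap arr[0],arr[1] → [4,12,3,7,5,10,9,11,8]
j=2: arr[2]=3 ≤ 8 → i=1, swap arr[1],arr[2] → [4,3,12,7,5,10,9,11,8]
j=3: arr[3]=7 ≤ 8 → i=2, swap arr[2],arr[3] → [4,3,7,12,5,10,9,11,8]
j=4: arr[4]=5 ≤ 8 → i=3, swap arr[3],arr[4] → [4,3,7,5,12,10,9,11,8]
j=5: arr[5]=10 > 8 → no swap
j=6: arr[6]=9 > 8 → no swap
j=7: arr[7]=11 > 8 → no swap
final swap arr[4],arr[8] → [4,3,7,5,8,10,9,11,12]; return 4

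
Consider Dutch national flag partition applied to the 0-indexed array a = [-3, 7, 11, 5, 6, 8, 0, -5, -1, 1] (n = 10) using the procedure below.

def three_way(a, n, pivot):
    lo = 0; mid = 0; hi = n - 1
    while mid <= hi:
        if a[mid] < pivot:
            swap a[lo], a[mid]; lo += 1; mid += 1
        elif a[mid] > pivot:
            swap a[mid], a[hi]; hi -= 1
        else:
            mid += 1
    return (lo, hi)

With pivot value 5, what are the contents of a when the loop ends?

[-3, 1, -1, -5, 0, 5, 8, 6, 11, 7]

pivot = 5; lo=0, mid=0, hi=9
a[mid]=-3<5: swap a[0],a[0]; lo=1,mid=1 → [-3, 7, 11, 5, 6, 8, 0, -5, -1, 1]
a[mid]=7>5: swap a[1],a[9]; hi=8 → [-3, 1, 11, 5, 6, 8, 0, -5, -1, 7]
a[mid]=1<5: swap a[1],a[1]; lo=2,mid=2 → [-3, 1, 11, 5, 6, 8, 0, -5, -1, 7]
a[mid]=11>5: swap a[2],a[8]; hi=7 → [-3, 1, -1, 5, 6, 8, 0, -5, 11, 7]
a[mid]=-1<5: swap a[2],a[2]; lo=3,mid=3 → [-3, 1, -1, 5, 6, 8, 0, -5, 11, 7]
a[mid]=5=5: mid=4
a[mid]=6>5: swap a[4],a[7]; hi=6 → [-3, 1, -1, 5, -5, 8, 0, 6, 11, 7]
a[mid]=-5<5: swap a[3],a[4]; lo=4,mid=5 → [-3, 1, -1, -5, 5, 8, 0, 6, 11, 7]
a[mid]=8>5: swap a[5],a[6]; hi=5 → [-3, 1, -1, -5, 5, 0, 8, 6, 11, 7]
a[mid]=0<5: swap a[4],a[5]; lo=5,mid=6 → [-3, 1, -1, -5, 0, 5, 8, 6, 11, 7]
end: lo=5, hi=5; a = [-3, 1, -1, -5, 0, 5, 8, 6, 11, 7]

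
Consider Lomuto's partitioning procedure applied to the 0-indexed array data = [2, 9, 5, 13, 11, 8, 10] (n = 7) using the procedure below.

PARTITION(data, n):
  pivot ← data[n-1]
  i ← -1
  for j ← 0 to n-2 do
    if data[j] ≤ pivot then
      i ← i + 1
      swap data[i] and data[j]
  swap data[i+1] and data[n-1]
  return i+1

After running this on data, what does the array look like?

[2, 9, 5, 8, 10, 13, 11]

pivot=10, i=-1
j=0: 2≤10, i=0, swap(0,0) ⇒ [2, 9, 5, 13, 11, 8, 10]
j=1: 9≤10, i=1, swap(1,1) ⇒ [2, 9, 5, 13, 11, 8, 10]
j=2: 5≤10, i=2, swap(2,2) ⇒ [2, 9, 5, 13, 11, 8, 10]
j=3: 13>10, skip
j=4: 11>10, skip
j=5: 8≤10, i=3, swap(3,5) ⇒ [2, 9, 5, 8, 11, 13, 10]
swap(4,6) ⇒ [2, 9, 5, 8, 10, 13, 11]; return 4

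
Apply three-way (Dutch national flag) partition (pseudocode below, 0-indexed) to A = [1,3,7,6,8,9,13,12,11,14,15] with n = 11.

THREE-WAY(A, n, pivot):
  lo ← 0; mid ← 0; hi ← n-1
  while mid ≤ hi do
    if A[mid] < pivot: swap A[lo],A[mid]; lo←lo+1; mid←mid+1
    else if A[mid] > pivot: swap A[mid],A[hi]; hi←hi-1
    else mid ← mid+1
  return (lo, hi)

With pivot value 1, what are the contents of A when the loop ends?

[1,7,6,8,9,13,12,11,14,15,3]

pivot = 1; lo=0, mid=0, hi=10
A[mid]=1=1: mid=1
A[mid]=3>1: swap A[1],A[10]; hi=9 → [1,15,7,6,8,9,13,12,11,14,3]
A[mid]=15>1: swap A[1],A[9]; hi=8 → [1,14,7,6,8,9,13,12,11,15,3]
A[mid]=14>1: swap A[1],A[8]; hi=7 → [1,11,7,6,8,9,13,12,14,15,3]
A[mid]=11>1: swap A[1],A[7]; hi=6 → [1,12,7,6,8,9,13,11,14,15,3]
A[mid]=12>1: swap A[1],A[6]; hi=5 → [1,13,7,6,8,9,12,11,14,15,3]
A[mid]=13>1: swap A[1],A[5]; hi=4 → [1,9,7,6,8,13,12,11,14,15,3]
A[mid]=9>1: swap A[1],A[4]; hi=3 → [1,8,7,6,9,13,12,11,14,15,3]
A[mid]=8>1: swap A[1],A[3]; hi=2 → [1,6,7,8,9,13,12,11,14,15,3]
A[mid]=6>1: swap A[1],A[2]; hi=1 → [1,7,6,8,9,13,12,11,14,15,3]
A[mid]=7>1: swap A[1],A[1]; hi=0 → [1,7,6,8,9,13,12,11,14,15,3]
end: lo=0, hi=0; A = [1,7,6,8,9,13,12,11,14,15,3]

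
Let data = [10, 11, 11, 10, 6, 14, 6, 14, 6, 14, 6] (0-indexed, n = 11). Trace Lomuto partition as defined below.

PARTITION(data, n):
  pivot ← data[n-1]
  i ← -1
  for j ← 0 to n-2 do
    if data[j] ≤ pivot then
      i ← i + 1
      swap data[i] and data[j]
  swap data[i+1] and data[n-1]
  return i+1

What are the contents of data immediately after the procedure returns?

[6, 6, 6, 6, 10, 14, 11, 14, 11, 14, 10]

pivot=6, i=-1
j=0: 10>6, skip
j=1: 11>6, skip
j=2: 11>6, skip
j=3: 10>6, skip
j=4: 6≤6, i=0, swap(0,4) ⇒ [6, 11, 11, 10, 10, 14, 6, 14, 6, 14, 6]
j=5: 14>6, skip
j=6: 6≤6, i=1, swap(1,6) ⇒ [6, 6, 11, 10, 10, 14, 11, 14, 6, 14, 6]
j=7: 14>6, skip
j=8: 6≤6, i=2, swap(2,8) ⇒ [6, 6, 6, 10, 10, 14, 11, 14, 11, 14, 6]
j=9: 14>6, skip
swap(3,10) ⇒ [6, 6, 6, 6, 10, 14, 11, 14, 11, 14, 10]; return 3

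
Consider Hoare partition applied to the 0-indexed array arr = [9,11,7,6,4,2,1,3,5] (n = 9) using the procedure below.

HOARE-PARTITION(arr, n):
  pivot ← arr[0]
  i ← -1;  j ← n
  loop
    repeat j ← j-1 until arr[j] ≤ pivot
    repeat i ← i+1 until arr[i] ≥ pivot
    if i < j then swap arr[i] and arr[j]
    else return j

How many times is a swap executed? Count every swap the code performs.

pivot = arr[0] = 9; i = -1, j = 9
j→8 (arr[8]=5≤9), i→0 (arr[0]=9≥9); i<j, swap → [5,11,7,6,4,2,1,3,9]
j→7 (arr[7]=3≤9), i→1 (arr[1]=11≥9); i<j, swap → [5,3,7,6,4,2,1,11,9]
j→6, i→7; i≥j, return j=6. arr = [5,3,7,6,4,2,1,11,9]

2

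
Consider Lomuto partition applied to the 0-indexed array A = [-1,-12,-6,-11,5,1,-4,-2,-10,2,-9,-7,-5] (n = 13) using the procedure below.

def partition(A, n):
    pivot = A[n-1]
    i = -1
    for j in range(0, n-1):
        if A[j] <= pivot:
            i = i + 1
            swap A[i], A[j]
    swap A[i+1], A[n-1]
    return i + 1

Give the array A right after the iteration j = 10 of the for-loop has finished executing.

pivot = A[12] = -5; i = -1
j=0: A[0]=-1 > -5 → no swap
j=1: A[1]=-12 ≤ -5 → i=0, swap A[0],A[1] → [-12,-1,-6,-11,5,1,-4,-2,-10,2,-9,-7,-5]
j=2: A[2]=-6 ≤ -5 → i=1, swap A[1],A[2] → [-12,-6,-1,-11,5,1,-4,-2,-10,2,-9,-7,-5]
j=3: A[3]=-11 ≤ -5 → i=2, swap A[2],A[3] → [-12,-6,-11,-1,5,1,-4,-2,-10,2,-9,-7,-5]
j=4: A[4]=5 > -5 → no swap
j=5: A[5]=1 > -5 → no swap
j=6: A[6]=-4 > -5 → no swap
j=7: A[7]=-2 > -5 → no swap
j=8: A[8]=-10 ≤ -5 → i=3, swap A[3],A[8] → [-12,-6,-11,-10,5,1,-4,-2,-1,2,-9,-7,-5]
j=9: A[9]=2 > -5 → no swap
j=10: A[10]=-9 ≤ -5 → i=4, swap A[4],A[10] → [-12,-6,-11,-10,-9,1,-4,-2,-1,2,5,-7,-5]
(after j=10) A = [-12,-6,-11,-10,-9,1,-4,-2,-1,2,5,-7,-5]

[-12,-6,-11,-10,-9,1,-4,-2,-1,2,5,-7,-5]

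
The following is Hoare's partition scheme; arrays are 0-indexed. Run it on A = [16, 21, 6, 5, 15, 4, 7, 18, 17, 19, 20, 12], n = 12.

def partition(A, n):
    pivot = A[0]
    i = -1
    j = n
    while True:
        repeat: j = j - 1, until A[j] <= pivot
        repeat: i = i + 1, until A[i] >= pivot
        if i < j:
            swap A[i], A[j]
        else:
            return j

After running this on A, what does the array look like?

pivot = A[0] = 16; i = -1, j = 12
j→11 (A[11]=12≤16), i→0 (A[0]=16≥16); i<j, swap → [12, 21, 6, 5, 15, 4, 7, 18, 17, 19, 20, 16]
j→6 (A[6]=7≤16), i→1 (A[1]=21≥16); i<j, swap → [12, 7, 6, 5, 15, 4, 21, 18, 17, 19, 20, 16]
j→5, i→6; i≥j, return j=5. A = [12, 7, 6, 5, 15, 4, 21, 18, 17, 19, 20, 16]

[12, 7, 6, 5, 15, 4, 21, 18, 17, 19, 20, 16]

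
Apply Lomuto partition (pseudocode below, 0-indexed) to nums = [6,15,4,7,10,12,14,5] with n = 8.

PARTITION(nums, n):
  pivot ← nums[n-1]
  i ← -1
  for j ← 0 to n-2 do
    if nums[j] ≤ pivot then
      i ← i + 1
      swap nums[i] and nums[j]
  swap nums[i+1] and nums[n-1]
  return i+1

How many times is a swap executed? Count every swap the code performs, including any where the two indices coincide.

pivot = nums[7] = 5; i = -1
j=0: nums[0]=6 > 5 → no swap
j=1: nums[1]=15 > 5 → no swap
j=2: nums[2]=4 ≤ 5 → i=0, swap nums[0],nums[2] → [4,15,6,7,10,12,14,5]
j=3: nums[3]=7 > 5 → no swap
j=4: nums[4]=10 > 5 → no swap
j=5: nums[5]=12 > 5 → no swap
j=6: nums[6]=14 > 5 → no swap
final swap nums[1],nums[7] → [4,5,6,7,10,12,14,15]; return 1

2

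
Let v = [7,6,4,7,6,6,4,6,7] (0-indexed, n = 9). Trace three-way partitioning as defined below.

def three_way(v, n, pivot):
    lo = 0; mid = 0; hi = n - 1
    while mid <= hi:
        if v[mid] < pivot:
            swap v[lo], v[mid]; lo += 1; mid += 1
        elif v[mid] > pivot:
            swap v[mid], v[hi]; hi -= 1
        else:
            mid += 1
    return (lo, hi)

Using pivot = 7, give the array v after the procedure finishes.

pivot = 7; lo=0, mid=0, hi=8
v[mid]=7=7: mid=1
v[mid]=6<7: swap v[0],v[1]; lo=1,mid=2 → [6,7,4,7,6,6,4,6,7]
v[mid]=4<7: swap v[1],v[2]; lo=2,mid=3 → [6,4,7,7,6,6,4,6,7]
v[mid]=7=7: mid=4
v[mid]=6<7: swap v[2],v[4]; lo=3,mid=5 → [6,4,6,7,7,6,4,6,7]
v[mid]=6<7: swap v[3],v[5]; lo=4,mid=6 → [6,4,6,6,7,7,4,6,7]
v[mid]=4<7: swap v[4],v[6]; lo=5,mid=7 → [6,4,6,6,4,7,7,6,7]
v[mid]=6<7: swap v[5],v[7]; lo=6,mid=8 → [6,4,6,6,4,6,7,7,7]
v[mid]=7=7: mid=9
end: lo=6, hi=8; v = [6,4,6,6,4,6,7,7,7]

[6,4,6,6,4,6,7,7,7]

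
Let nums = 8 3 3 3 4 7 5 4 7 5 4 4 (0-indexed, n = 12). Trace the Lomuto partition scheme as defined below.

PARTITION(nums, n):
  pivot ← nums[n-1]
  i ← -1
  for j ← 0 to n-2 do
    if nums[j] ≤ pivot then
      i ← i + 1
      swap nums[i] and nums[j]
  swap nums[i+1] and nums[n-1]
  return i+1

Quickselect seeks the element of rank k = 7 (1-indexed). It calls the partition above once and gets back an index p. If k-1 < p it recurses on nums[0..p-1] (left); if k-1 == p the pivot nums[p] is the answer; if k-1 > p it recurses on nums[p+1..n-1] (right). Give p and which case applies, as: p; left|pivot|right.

6; pivot

pivot=4, i=-1
j=0: 8>4, skip
j=1: 3≤4, i=0, swap(0,1) ⇒ 3 8 3 3 4 7 5 4 7 5 4 4
j=2: 3≤4, i=1, swap(1,2) ⇒ 3 3 8 3 4 7 5 4 7 5 4 4
j=3: 3≤4, i=2, swap(2,3) ⇒ 3 3 3 8 4 7 5 4 7 5 4 4
j=4: 4≤4, i=3, swap(3,4) ⇒ 3 3 3 4 8 7 5 4 7 5 4 4
j=5: 7>4, skip
j=6: 5>4, skip
j=7: 4≤4, i=4, swap(4,7) ⇒ 3 3 3 4 4 7 5 8 7 5 4 4
j=8: 7>4, skip
j=9: 5>4, skip
j=10: 4≤4, i=5, swap(5,10) ⇒ 3 3 3 4 4 4 5 8 7 5 7 4
swap(6,11) ⇒ 3 3 3 4 4 4 4 8 7 5 7 5; return 6
p = 6; k-1 = 6 == 6 ⇒ pivot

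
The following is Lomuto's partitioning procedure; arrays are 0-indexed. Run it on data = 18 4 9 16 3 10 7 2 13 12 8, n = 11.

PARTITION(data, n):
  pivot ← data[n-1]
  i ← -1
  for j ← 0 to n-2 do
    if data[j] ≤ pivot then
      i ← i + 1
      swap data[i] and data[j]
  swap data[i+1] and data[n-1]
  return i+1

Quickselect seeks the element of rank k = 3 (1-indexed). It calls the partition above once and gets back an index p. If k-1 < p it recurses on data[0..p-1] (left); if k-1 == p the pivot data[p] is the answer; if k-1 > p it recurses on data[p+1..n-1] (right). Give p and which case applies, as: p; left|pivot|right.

4; left

pivot = data[10] = 8; i = -1
j=0: data[0]=18 > 8 → no swap
j=1: data[1]=4 ≤ 8 → i=0, swap data[0],data[1] → 4 18 9 16 3 10 7 2 13 12 8
j=2: data[2]=9 > 8 → no swap
j=3: data[3]=16 > 8 → no swap
j=4: data[4]=3 ≤ 8 → i=1, swap data[1],data[4] → 4 3 9 16 18 10 7 2 13 12 8
j=5: data[5]=10 > 8 → no swap
j=6: data[6]=7 ≤ 8 → i=2, swap data[2],data[6] → 4 3 7 16 18 10 9 2 13 12 8
j=7: data[7]=2 ≤ 8 → i=3, swap data[3],data[7] → 4 3 7 2 18 10 9 16 13 12 8
j=8: data[8]=13 > 8 → no swap
j=9: data[9]=12 > 8 → no swap
final swap data[4],data[10] → 4 3 7 2 8 10 9 16 13 12 18; return 4
p = 4; k-1 = 2 < 4 ⇒ left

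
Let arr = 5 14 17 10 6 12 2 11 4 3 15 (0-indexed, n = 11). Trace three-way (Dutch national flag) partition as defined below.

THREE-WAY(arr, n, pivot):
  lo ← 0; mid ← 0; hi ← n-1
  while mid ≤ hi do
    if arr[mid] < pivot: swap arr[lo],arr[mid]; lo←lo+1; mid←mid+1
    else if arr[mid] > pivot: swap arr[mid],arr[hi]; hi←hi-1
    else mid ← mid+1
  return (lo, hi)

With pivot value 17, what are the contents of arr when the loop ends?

lo=0 mid=0 hi=10
5<17: swap(0,0), lo=1 mid=1 ⇒ 5 14 17 10 6 12 2 11 4 3 15
14<17: swap(1,1), lo=2 mid=2 ⇒ 5 14 17 10 6 12 2 11 4 3 15
17=17: mid=3
10<17: swap(2,3), lo=3 mid=4 ⇒ 5 14 10 17 6 12 2 11 4 3 15
6<17: swap(3,4), lo=4 mid=5 ⇒ 5 14 10 6 17 12 2 11 4 3 15
12<17: swap(4,5), lo=5 mid=6 ⇒ 5 14 10 6 12 17 2 11 4 3 15
2<17: swap(5,6), lo=6 mid=7 ⇒ 5 14 10 6 12 2 17 11 4 3 15
11<17: swap(6,7), lo=7 mid=8 ⇒ 5 14 10 6 12 2 11 17 4 3 15
4<17: swap(7,8), lo=8 mid=9 ⇒ 5 14 10 6 12 2 11 4 17 3 15
3<17: swap(8,9), lo=9 mid=10 ⇒ 5 14 10 6 12 2 11 4 3 17 15
15<17: swap(9,10), lo=10 mid=11 ⇒ 5 14 10 6 12 2 11 4 3 15 17
done. lo=10 hi=10; arr=5 14 10 6 12 2 11 4 3 15 17

5 14 10 6 12 2 11 4 3 15 17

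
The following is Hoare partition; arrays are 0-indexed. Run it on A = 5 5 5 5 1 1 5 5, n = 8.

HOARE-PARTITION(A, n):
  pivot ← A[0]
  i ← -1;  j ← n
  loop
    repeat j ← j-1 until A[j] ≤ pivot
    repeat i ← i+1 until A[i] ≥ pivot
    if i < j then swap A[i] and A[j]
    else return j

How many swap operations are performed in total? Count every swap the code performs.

pivot = A[0] = 5; i = -1, j = 8
j→7 (A[7]=5≤5), i→0 (A[0]=5≥5); i<j, swap → 5 5 5 5 1 1 5 5
j→6 (A[6]=5≤5), i→1 (A[1]=5≥5); i<j, swap → 5 5 5 5 1 1 5 5
j→5 (A[5]=1≤5), i→2 (A[2]=5≥5); i<j, swap → 5 5 1 5 1 5 5 5
j→4 (A[4]=1≤5), i→3 (A[3]=5≥5); i<j, swap → 5 5 1 1 5 5 5 5
j→3, i→4; i≥j, return j=3. A = 5 5 1 1 5 5 5 5

4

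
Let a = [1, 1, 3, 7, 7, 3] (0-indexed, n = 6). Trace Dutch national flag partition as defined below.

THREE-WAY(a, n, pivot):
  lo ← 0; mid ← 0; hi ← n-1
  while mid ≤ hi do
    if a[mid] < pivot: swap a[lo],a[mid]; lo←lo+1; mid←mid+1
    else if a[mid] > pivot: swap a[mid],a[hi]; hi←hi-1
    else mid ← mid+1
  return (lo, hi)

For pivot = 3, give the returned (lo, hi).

(2, 3)

pivot = 3; lo=0, mid=0, hi=5
a[mid]=1<3: swap a[0],a[0]; lo=1,mid=1 → [1, 1, 3, 7, 7, 3]
a[mid]=1<3: swap a[1],a[1]; lo=2,mid=2 → [1, 1, 3, 7, 7, 3]
a[mid]=3=3: mid=3
a[mid]=7>3: swap a[3],a[5]; hi=4 → [1, 1, 3, 3, 7, 7]
a[mid]=3=3: mid=4
a[mid]=7>3: swap a[4],a[4]; hi=3 → [1, 1, 3, 3, 7, 7]
end: lo=2, hi=3; a = [1, 1, 3, 3, 7, 7]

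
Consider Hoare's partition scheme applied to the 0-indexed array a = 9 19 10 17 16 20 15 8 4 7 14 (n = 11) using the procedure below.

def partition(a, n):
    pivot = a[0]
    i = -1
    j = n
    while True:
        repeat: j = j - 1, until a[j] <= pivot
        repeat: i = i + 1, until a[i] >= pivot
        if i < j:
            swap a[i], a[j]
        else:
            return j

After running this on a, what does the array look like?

7 4 8 17 16 20 15 10 19 9 14

pivot = a[0] = 9; i = -1, j = 11
j→9 (a[9]=7≤9), i→0 (a[0]=9≥9); i<j, swap → 7 19 10 17 16 20 15 8 4 9 14
j→8 (a[8]=4≤9), i→1 (a[1]=19≥9); i<j, swap → 7 4 10 17 16 20 15 8 19 9 14
j→7 (a[7]=8≤9), i→2 (a[2]=10≥9); i<j, swap → 7 4 8 17 16 20 15 10 19 9 14
j→2, i→3; i≥j, return j=2. a = 7 4 8 17 16 20 15 10 19 9 14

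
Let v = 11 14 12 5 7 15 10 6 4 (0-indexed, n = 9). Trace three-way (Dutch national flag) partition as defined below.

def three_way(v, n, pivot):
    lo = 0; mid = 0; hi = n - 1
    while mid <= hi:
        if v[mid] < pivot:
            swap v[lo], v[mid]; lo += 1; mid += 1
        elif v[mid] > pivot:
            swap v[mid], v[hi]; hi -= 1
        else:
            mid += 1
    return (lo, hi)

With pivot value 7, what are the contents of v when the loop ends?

pivot = 7; lo=0, mid=0, hi=8
v[mid]=11>7: swap v[0],v[8]; hi=7 → 4 14 12 5 7 15 10 6 11
v[mid]=4<7: swap v[0],v[0]; lo=1,mid=1 → 4 14 12 5 7 15 10 6 11
v[mid]=14>7: swap v[1],v[7]; hi=6 → 4 6 12 5 7 15 10 14 11
v[mid]=6<7: swap v[1],v[1]; lo=2,mid=2 → 4 6 12 5 7 15 10 14 11
v[mid]=12>7: swap v[2],v[6]; hi=5 → 4 6 10 5 7 15 12 14 11
v[mid]=10>7: swap v[2],v[5]; hi=4 → 4 6 15 5 7 10 12 14 11
v[mid]=15>7: swap v[2],v[4]; hi=3 → 4 6 7 5 15 10 12 14 11
v[mid]=7=7: mid=3
v[mid]=5<7: swap v[2],v[3]; lo=3,mid=4 → 4 6 5 7 15 10 12 14 11
end: lo=3, hi=3; v = 4 6 5 7 15 10 12 14 11

4 6 5 7 15 10 12 14 11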